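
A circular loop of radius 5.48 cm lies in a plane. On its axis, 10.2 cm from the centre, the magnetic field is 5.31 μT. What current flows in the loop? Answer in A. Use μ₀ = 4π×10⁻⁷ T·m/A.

On the axis of a loop, B = μ₀IR²/[2(R²+z²)^(3/2)], so I = 2B(R²+z²)^(3/2)/(μ₀R²).
R² + z² = 0.003003 + 0.0104 = 0.01341 m²; raised to 3/2 gives 1.55×10⁻³ m³.
I = 2 × 5.31×10⁻⁶ × 1.55×10⁻³ / (1.26×10⁻⁶ × 0.003003) = 4.37 A.

I ≈ 4.37 A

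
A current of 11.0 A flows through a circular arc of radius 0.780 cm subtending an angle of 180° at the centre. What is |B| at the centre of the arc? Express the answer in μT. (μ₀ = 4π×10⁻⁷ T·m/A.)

The Biot–Savart field of a circular arc at its centre is B = μ₀Iφ/(4πR), with φ = 3.142 rad.
B = (4π×10⁻⁷ × 11.0 × 3.142) / (4π × 0.0078) = 4.43×10⁻⁴ T.

B ≈ 443 μT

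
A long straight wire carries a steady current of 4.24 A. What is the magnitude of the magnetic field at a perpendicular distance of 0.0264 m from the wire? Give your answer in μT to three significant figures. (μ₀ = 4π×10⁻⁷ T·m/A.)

B ≈ 32.1 μT

For an infinitely long straight wire, B = μ₀I/(2πd).
B = (4π×10⁻⁷ × 4.24) / (2π × 0.0264) = 3.21×10⁻⁵ T.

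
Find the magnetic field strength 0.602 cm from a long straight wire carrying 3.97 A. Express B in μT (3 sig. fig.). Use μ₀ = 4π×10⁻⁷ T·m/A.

For an infinitely long straight wire, B = μ₀I/(2πd).
B = (4π×10⁻⁷ × 3.97) / (2π × 0.00602) = 1.32×10⁻⁴ T.

B ≈ 132 μT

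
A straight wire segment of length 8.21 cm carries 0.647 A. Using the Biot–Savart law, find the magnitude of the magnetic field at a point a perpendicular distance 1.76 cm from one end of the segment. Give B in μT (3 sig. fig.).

B ≈ 3.59 μT

For a finite straight segment, B = (μ₀I/4πd)(sinθ₁ + sinθ₂), where θ₁, θ₂ are the angles from the perpendicular to each end.
The perpendicular foot is at one end, so the two end-offsets along the wire are 0 and L = 0.0821 m.
sinθ₁ = 0/√(0²+0.0176²) = 0.0000; sinθ₂ = 0.0821/√(0.0821²+0.0176²) = 0.9778.
B = (4π×10⁻⁷ × 0.647) / (4π × 0.0176) × (0.0000 + 0.9778) = 3.59×10⁻⁶ T.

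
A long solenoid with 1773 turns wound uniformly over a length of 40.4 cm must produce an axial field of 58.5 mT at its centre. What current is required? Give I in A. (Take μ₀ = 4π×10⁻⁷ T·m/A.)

Inside a long solenoid B = μ₀nI with n = 4389 m⁻¹, so I = B/(μ₀n).
I = 5.85×10⁻² / (4π×10⁻⁷ × 4389) = 10.6 A.

I ≈ 10.6 A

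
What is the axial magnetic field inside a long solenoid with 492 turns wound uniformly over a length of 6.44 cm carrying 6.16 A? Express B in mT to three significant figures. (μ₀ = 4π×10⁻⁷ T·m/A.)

Inside a long solenoid, B = μ₀nI with n = 7640 turns/m.
B = 4π×10⁻⁷ × 7640 × 6.16 = 5.91×10⁻² T.

B ≈ 59.1 mT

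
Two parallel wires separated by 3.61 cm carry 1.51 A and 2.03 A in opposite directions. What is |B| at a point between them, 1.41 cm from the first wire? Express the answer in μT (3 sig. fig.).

Each long wire gives B = μ₀I/(2πd). Distances are d₁ = 0.0141 m and d₂ = 0.022 m.
B₁ = 2.14×10⁻⁵ T, B₂ = 1.85×10⁻⁵ T.
Between antiparallel currents both contributions point the same way, so they add. B = B₁ + B₂ = 2.14×10⁻⁵ + 1.85×10⁻⁵ = 3.99×10⁻⁵ T.

B ≈ 39.9 μT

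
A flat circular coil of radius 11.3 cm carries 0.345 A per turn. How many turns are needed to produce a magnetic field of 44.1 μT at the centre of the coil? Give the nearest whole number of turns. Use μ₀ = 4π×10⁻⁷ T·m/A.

For an N-turn coil, B = Nμ₀I/(2R). A single turn gives B₁ = 1.92×10⁻⁶ T with R = 0.113 m.
N = B/B₁ = 4.41×10⁻⁵ / 1.92×10⁻⁶ = 22.99.

N = 23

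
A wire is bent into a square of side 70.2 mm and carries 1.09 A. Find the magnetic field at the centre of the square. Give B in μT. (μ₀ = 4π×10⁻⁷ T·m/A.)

B ≈ 17.6 μT

Each side is a finite straight segment at perpendicular distance d = a/(2 tan(π/4)) = 0.0351 m from the centre, with end-angles ±π/4.
One side contributes B₁ = (μ₀I/4πd)·2 sin(π/4) = 4.39×10⁻⁶ T.
All 4 sides add in the same direction: B = 4 × 4.39×10⁻⁶ = 1.76×10⁻⁵ T.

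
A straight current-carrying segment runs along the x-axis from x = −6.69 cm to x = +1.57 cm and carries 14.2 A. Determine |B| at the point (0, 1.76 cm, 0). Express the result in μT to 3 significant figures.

For a finite straight segment, B = (μ₀I/4πd)(sinθ₁ + sinθ₂), where θ₁, θ₂ are the angles from the perpendicular to each end.
The perpendicular distance is d = 0.0176 m; the end-offsets along the wire are a = 0.0669 m and b = 0.0157 m.
sinθ₁ = 0.0669/√(0.0669²+0.0176²) = 0.9671; sinθ₂ = 0.0157/√(0.0157²+0.0176²) = 0.6657.
B = (4π×10⁻⁷ × 14.2) / (4π × 0.0176) × (0.9671 + 0.6657) = 1.32×10⁻⁴ T.

B ≈ 132 μT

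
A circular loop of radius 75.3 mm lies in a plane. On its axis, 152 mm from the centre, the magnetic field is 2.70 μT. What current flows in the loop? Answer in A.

I ≈ 3.70 A

On the axis of a loop, B = μ₀IR²/[2(R²+z²)^(3/2)], so I = 2B(R²+z²)^(3/2)/(μ₀R²).
R² + z² = 0.00567 + 0.0231 = 0.02877 m²; raised to 3/2 gives 4.88×10⁻³ m³.
I = 2 × 2.70×10⁻⁶ × 4.88×10⁻³ / (1.26×10⁻⁶ × 0.00567) = 3.70 A.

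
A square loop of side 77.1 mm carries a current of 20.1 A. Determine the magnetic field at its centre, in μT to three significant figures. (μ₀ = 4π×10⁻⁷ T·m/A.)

Each side is a finite straight segment at perpendicular distance d = a/(2 tan(π/4)) = 0.03855 m from the centre, with end-angles ±π/4.
One side contributes B₁ = (μ₀I/4πd)·2 sin(π/4) = 7.37×10⁻⁵ T.
All 4 sides add in the same direction: B = 4 × 7.37×10⁻⁵ = 2.95×10⁻⁴ T.

B ≈ 295 μT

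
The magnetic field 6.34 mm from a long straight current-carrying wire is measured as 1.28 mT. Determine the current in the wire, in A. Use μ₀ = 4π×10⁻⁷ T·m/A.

I ≈ 40.6 A

For a long straight wire B = μ₀I/(2πd), so I = 2πdB/μ₀.
I = 2π × 0.00634 × 1.28×10⁻³ / (4π×10⁻⁷) = 40.6 A.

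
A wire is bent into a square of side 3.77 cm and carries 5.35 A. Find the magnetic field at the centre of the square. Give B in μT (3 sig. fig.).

Each side is a finite straight segment at perpendicular distance d = a/(2 tan(π/4)) = 0.01885 m from the centre, with end-angles ±π/4.
One side contributes B₁ = (μ₀I/4πd)·2 sin(π/4) = 4.01×10⁻⁵ T.
All 4 sides add in the same direction: B = 4 × 4.01×10⁻⁵ = 1.61×10⁻⁴ T.

B ≈ 161 μT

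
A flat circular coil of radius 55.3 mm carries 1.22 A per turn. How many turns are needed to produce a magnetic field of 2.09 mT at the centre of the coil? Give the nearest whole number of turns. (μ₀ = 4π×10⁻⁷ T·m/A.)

N = 151

For an N-turn coil, B = Nμ₀I/(2R). A single turn gives B₁ = 1.39×10⁻⁵ T with R = 0.0553 m.
N = B/B₁ = 2.09×10⁻³ / 1.39×10⁻⁵ = 150.78.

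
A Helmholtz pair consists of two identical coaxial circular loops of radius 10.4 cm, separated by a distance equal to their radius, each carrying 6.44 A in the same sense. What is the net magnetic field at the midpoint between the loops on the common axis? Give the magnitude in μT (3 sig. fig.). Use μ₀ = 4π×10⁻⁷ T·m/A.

B ≈ 55.7 μT

Each loop contributes B = μ₀IR²/[2(R²+z²)^(3/2)] on the axis, with z measured from that loop.
Loop 1 (z = 0.052 m): B₁ = 2.78×10⁻⁵ T. Loop 2 (z = 0.052 m): B₂ = 2.78×10⁻⁵ T.
The fields add: B = B₁ + B₂ = 5.57×10⁻⁵ T.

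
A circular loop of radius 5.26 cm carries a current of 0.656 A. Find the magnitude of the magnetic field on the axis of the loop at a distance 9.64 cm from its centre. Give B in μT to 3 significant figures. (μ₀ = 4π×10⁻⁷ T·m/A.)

B ≈ 0.861 μT

On the axis of a circular loop, B = μ₀IR² / [2(R²+z²)^(3/2)].
R² + z² = (0.0526)² + (0.0964)² = 0.01206 m², and (R²+z²)^(3/2) = 1.32×10⁻³ m³.
B = (4π×10⁻⁷ × 0.656 × 0.002767) / (2 × 1.32×10⁻³) = 8.61×10⁻⁷ T.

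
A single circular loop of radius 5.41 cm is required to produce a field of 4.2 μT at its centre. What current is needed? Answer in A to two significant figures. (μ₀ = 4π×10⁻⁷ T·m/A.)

I ≈ 0.36 A

At the centre of a circular loop B = μ₀I/(2R), so I = 2RB/μ₀.
With R = 0.0541 m, I = 2 × 0.0541 × 4.20×10⁻⁶ / (4π×10⁻⁷) = 0.362 A.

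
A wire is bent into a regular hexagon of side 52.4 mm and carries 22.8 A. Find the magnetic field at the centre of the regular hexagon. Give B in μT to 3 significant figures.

B ≈ 301 μT

Each side is a finite straight segment at perpendicular distance d = a/(2 tan(π/6)) = 0.04538 m from the centre, with end-angles ±π/6.
One side contributes B₁ = (μ₀I/4πd)·2 sin(π/6) = 5.02×10⁻⁵ T.
All 6 sides add in the same direction: B = 6 × 5.02×10⁻⁵ = 3.01×10⁻⁴ T.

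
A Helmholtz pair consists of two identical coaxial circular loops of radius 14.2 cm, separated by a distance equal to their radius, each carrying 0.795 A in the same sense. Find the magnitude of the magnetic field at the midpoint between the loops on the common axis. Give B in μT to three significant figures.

Each loop contributes B = μ₀IR²/[2(R²+z²)^(3/2)] on the axis, with z measured from that loop.
Loop 1 (z = 0.071 m): B₁ = 2.52×10⁻⁶ T. Loop 2 (z = 0.071 m): B₂ = 2.52×10⁻⁶ T.
The fields add: B = B₁ + B₂ = 5.03×10⁻⁶ T.

B ≈ 5.03 μT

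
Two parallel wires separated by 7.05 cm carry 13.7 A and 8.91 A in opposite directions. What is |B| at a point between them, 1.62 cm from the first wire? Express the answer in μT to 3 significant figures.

Each long wire gives B = μ₀I/(2πd). Distances are d₁ = 0.0162 m and d₂ = 0.0543 m.
B₁ = 1.69×10⁻⁴ T, B₂ = 3.28×10⁻⁵ T.
Between antiparallel currents both contributions point the same way, so they add. B = B₁ + B₂ = 1.69×10⁻⁴ + 3.28×10⁻⁵ = 2.02×10⁻⁴ T.

B ≈ 202 μT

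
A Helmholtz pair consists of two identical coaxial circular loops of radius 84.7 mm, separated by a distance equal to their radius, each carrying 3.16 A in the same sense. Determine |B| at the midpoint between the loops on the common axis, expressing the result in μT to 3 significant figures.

B ≈ 33.5 μT

Each loop contributes B = μ₀IR²/[2(R²+z²)^(3/2)] on the axis, with z measured from that loop.
Loop 1 (z = 0.04235 m): B₁ = 1.68×10⁻⁵ T. Loop 2 (z = 0.04235 m): B₂ = 1.68×10⁻⁵ T.
The fields add: B = B₁ + B₂ = 3.35×10⁻⁵ T.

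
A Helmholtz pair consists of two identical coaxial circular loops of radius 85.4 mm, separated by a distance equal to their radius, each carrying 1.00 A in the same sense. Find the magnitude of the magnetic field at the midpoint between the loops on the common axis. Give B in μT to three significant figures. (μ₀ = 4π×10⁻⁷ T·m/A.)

B ≈ 10.5 μT

Each loop contributes B = μ₀IR²/[2(R²+z²)^(3/2)] on the axis, with z measured from that loop.
Loop 1 (z = 0.0427 m): B₁ = 5.26×10⁻⁶ T. Loop 2 (z = 0.0427 m): B₂ = 5.26×10⁻⁶ T.
The fields add: B = B₁ + B₂ = 1.05×10⁻⁵ T.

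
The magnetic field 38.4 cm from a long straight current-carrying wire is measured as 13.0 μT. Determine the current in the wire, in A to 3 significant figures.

I ≈ 25.0 A

For a long straight wire B = μ₀I/(2πd), so I = 2πdB/μ₀.
I = 2π × 0.384 × 1.30×10⁻⁵ / (4π×10⁻⁷) = 25.0 A.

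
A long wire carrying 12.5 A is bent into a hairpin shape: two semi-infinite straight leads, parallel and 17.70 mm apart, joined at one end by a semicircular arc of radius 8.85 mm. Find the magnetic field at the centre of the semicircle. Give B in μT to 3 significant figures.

The semicircular arc contributes B_arc = μ₀I·π/(4πR) = μ₀I/(4R) = 4.44×10⁻⁴ T.
Each semi-infinite lead is at perpendicular distance R = 0.00885 m from the centre, with the perpendicular foot at its near end, so it contributes μ₀I/(4πR); both point the same way, together 2.82×10⁻⁴ T.
Arc and leads all point the same direction: B = 4.44×10⁻⁴ + 2.82×10⁻⁴ = 7.26×10⁻⁴ T.

B ≈ 726 μT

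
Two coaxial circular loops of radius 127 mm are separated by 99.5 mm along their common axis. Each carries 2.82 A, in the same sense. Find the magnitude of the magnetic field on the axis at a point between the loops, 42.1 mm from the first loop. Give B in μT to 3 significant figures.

B ≈ 22.5 μT

Each loop contributes B = μ₀IR²/[2(R²+z²)^(3/2)] on the axis, with z measured from that loop.
Loop 1 (z = 0.0421 m): B₁ = 1.19×10⁻⁵ T. Loop 2 (z = 0.0574 m): B₂ = 1.06×10⁻⁵ T.
The fields add: B = B₁ + B₂ = 2.25×10⁻⁵ T.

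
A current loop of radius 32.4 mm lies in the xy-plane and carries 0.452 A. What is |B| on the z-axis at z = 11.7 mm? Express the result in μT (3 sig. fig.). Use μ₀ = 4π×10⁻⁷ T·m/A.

B ≈ 7.29 μT

On the axis of a circular loop, B = μ₀IR² / [2(R²+z²)^(3/2)].
R² + z² = (0.0324)² + (0.0117)² = 0.001187 m², and (R²+z²)^(3/2) = 4.09×10⁻⁵ m³.
B = (4π×10⁻⁷ × 0.452 × 0.00105) / (2 × 4.09×10⁻⁵) = 7.29×10⁻⁶ T.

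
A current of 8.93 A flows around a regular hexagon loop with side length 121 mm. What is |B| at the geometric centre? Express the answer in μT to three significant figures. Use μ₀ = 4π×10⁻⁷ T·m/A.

Each side is a finite straight segment at perpendicular distance d = a/(2 tan(π/6)) = 0.1048 m from the centre, with end-angles ±π/6.
One side contributes B₁ = (μ₀I/4πd)·2 sin(π/6) = 8.52×10⁻⁶ T.
All 6 sides add in the same direction: B = 6 × 8.52×10⁻⁶ = 5.11×10⁻⁵ T.

B ≈ 51.1 μT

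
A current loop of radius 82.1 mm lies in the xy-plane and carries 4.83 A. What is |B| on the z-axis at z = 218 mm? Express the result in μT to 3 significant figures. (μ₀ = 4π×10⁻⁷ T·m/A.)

B ≈ 1.62 μT

On the axis of a circular loop, B = μ₀IR² / [2(R²+z²)^(3/2)].
R² + z² = (0.0821)² + (0.218)² = 0.05426 m², and (R²+z²)^(3/2) = 1.26×10⁻² m³.
B = (4π×10⁻⁷ × 4.83 × 0.00674) / (2 × 1.26×10⁻²) = 1.62×10⁻⁶ T.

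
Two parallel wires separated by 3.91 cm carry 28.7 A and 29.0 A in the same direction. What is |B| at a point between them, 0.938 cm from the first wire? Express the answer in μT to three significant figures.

B ≈ 417 μT

Each long wire gives B = μ₀I/(2πd). Distances are d₁ = 0.00938 m and d₂ = 0.02972 m.
B₁ = 6.12×10⁻⁴ T, B₂ = 1.95×10⁻⁴ T.
Between parallel currents the two contributions point in opposite directions, so they subtract. B = |B₁ − B₂| = |6.12×10⁻⁴ − 1.95×10⁻⁴| = 4.17×10⁻⁴ T.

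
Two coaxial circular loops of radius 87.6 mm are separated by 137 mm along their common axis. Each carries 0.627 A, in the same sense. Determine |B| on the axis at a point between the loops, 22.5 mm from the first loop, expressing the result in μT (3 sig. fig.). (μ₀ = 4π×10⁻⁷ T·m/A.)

Each loop contributes B = μ₀IR²/[2(R²+z²)^(3/2)] on the axis, with z measured from that loop.
Loop 1 (z = 0.0225 m): B₁ = 4.09×10⁻⁶ T. Loop 2 (z = 0.1145 m): B₂ = 1.01×10⁻⁶ T.
The fields add: B = B₁ + B₂ = 5.10×10⁻⁶ T.

B ≈ 5.10 μT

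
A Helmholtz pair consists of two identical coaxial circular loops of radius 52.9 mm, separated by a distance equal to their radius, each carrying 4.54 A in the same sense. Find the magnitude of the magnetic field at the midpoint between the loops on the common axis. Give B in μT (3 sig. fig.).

Each loop contributes B = μ₀IR²/[2(R²+z²)^(3/2)] on the axis, with z measured from that loop.
Loop 1 (z = 0.02645 m): B₁ = 3.86×10⁻⁵ T. Loop 2 (z = 0.02645 m): B₂ = 3.86×10⁻⁵ T.
The fields add: B = B₁ + B₂ = 7.72×10⁻⁵ T.

B ≈ 77.2 μT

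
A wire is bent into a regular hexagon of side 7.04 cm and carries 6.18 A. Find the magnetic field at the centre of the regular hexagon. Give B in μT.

Each side is a finite straight segment at perpendicular distance d = a/(2 tan(π/6)) = 0.06097 m from the centre, with end-angles ±π/6.
One side contributes B₁ = (μ₀I/4πd)·2 sin(π/6) = 1.01×10⁻⁵ T.
All 6 sides add in the same direction: B = 6 × 1.01×10⁻⁵ = 6.08×10⁻⁵ T.

B ≈ 60.8 μT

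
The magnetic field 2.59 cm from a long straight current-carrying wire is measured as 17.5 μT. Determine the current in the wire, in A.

For a long straight wire B = μ₀I/(2πd), so I = 2πdB/μ₀.
I = 2π × 0.0259 × 1.75×10⁻⁵ / (4π×10⁻⁷) = 2.27 A.

I ≈ 2.27 A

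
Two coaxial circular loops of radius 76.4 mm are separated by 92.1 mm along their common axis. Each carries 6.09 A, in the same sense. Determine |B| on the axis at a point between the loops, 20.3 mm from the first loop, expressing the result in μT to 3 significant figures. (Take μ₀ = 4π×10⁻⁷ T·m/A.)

Each loop contributes B = μ₀IR²/[2(R²+z²)^(3/2)] on the axis, with z measured from that loop.
Loop 1 (z = 0.0203 m): B₁ = 4.52×10⁻⁵ T. Loop 2 (z = 0.0718 m): B₂ = 1.94×10⁻⁵ T.
The fields add: B = B₁ + B₂ = 6.46×10⁻⁵ T.

B ≈ 64.6 μT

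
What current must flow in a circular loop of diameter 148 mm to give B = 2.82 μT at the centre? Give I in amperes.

I ≈ 0.332 A

At the centre of a circular loop B = μ₀I/(2R), so I = 2RB/μ₀.
With R = 0.074 m, I = 2 × 0.074 × 2.82×10⁻⁶ / (4π×10⁻⁷) = 0.332 A.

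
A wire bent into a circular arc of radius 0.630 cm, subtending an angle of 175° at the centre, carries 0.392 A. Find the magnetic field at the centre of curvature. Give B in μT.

The Biot–Savart field of a circular arc at its centre is B = μ₀Iφ/(4πR), with φ = 3.054 rad.
B = (4π×10⁻⁷ × 0.392 × 3.054) / (4π × 0.0063) = 1.90×10⁻⁵ T.

B ≈ 19.0 μT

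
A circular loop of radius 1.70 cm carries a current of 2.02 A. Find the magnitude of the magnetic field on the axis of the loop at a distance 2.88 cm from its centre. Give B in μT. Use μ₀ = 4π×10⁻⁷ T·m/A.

B ≈ 9.81 μT

On the axis of a circular loop, B = μ₀IR² / [2(R²+z²)^(3/2)].
R² + z² = (0.017)² + (0.0288)² = 0.001118 m², and (R²+z²)^(3/2) = 3.74×10⁻⁵ m³.
B = (4π×10⁻⁷ × 2.02 × 0.000289) / (2 × 3.74×10⁻⁵) = 9.81×10⁻⁶ T.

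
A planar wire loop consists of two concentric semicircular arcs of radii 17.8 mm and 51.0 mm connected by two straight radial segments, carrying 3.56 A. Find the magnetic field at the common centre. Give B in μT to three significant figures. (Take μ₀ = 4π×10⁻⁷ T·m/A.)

The radial connectors point toward the centre, so dl × r̂ = 0 and they contribute nothing.
Each semicircle gives μ₀I/(4R): inner arc 6.28×10⁻⁵ T, outer arc 2.19×10⁻⁵ T.
The two arcs carry current in opposite angular senses, so their fields oppose: B = |6.28×10⁻⁵ − 2.19×10⁻⁵| = 4.09×10⁻⁵ T.

B ≈ 40.9 μT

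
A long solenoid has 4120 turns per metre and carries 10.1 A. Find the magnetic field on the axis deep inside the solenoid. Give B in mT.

B ≈ 52.3 mT

Inside a long solenoid, B = μ₀nI with n = 4120 turns/m.
B = 4π×10⁻⁷ × 4120 × 10.1 = 5.23×10⁻² T.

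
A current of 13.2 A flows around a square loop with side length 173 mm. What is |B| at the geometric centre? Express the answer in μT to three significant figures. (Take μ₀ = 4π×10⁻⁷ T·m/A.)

Each side is a finite straight segment at perpendicular distance d = a/(2 tan(π/4)) = 0.0865 m from the centre, with end-angles ±π/4.
One side contributes B₁ = (μ₀I/4πd)·2 sin(π/4) = 2.16×10⁻⁵ T.
All 4 sides add in the same direction: B = 4 × 2.16×10⁻⁵ = 8.63×10⁻⁵ T.

B ≈ 86.3 μT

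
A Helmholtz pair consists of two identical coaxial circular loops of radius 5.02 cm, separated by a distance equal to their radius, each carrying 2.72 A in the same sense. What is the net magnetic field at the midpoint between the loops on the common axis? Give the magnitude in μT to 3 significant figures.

Each loop contributes B = μ₀IR²/[2(R²+z²)^(3/2)] on the axis, with z measured from that loop.
Loop 1 (z = 0.0251 m): B₁ = 2.44×10⁻⁵ T. Loop 2 (z = 0.0251 m): B₂ = 2.44×10⁻⁵ T.
The fields add: B = B₁ + B₂ = 4.87×10⁻⁵ T.

B ≈ 48.7 μT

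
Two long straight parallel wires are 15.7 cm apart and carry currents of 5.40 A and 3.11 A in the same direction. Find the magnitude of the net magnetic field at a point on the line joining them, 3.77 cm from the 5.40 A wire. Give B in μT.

B ≈ 23.4 μT

Each long wire gives B = μ₀I/(2πd). Distances are d₁ = 0.0377 m and d₂ = 0.1193 m.
B₁ = 2.86×10⁻⁵ T, B₂ = 5.21×10⁻⁶ T.
Between parallel currents the two contributions point in opposite directions, so they subtract. B = |B₁ − B₂| = |2.86×10⁻⁵ − 5.21×10⁻⁶| = 2.34×10⁻⁵ T.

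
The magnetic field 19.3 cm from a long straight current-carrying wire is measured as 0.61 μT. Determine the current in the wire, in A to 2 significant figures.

For a long straight wire B = μ₀I/(2πd), so I = 2πdB/μ₀.
I = 2π × 0.193 × 6.10×10⁻⁷ / (4π×10⁻⁷) = 0.589 A.

I ≈ 0.59 A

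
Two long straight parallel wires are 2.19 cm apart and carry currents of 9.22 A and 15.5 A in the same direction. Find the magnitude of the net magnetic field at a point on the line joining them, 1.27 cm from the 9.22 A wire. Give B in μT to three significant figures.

B ≈ 192 μT

Each long wire gives B = μ₀I/(2πd). Distances are d₁ = 0.0127 m and d₂ = 0.0092 m.
B₁ = 1.45×10⁻⁴ T, B₂ = 3.37×10⁻⁴ T.
Between parallel currents the two contributions point in opposite directions, so they subtract. B = |B₁ − B₂| = |1.45×10⁻⁴ − 3.37×10⁻⁴| = 1.92×10⁻⁴ T.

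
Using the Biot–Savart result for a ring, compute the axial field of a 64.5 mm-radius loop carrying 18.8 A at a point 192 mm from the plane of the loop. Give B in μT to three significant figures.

B ≈ 5.91 μT

On the axis of a circular loop, B = μ₀IR² / [2(R²+z²)^(3/2)].
R² + z² = (0.0645)² + (0.192)² = 0.04102 m², and (R²+z²)^(3/2) = 8.31×10⁻³ m³.
B = (4π×10⁻⁷ × 18.8 × 0.00416) / (2 × 8.31×10⁻³) = 5.91×10⁻⁶ T.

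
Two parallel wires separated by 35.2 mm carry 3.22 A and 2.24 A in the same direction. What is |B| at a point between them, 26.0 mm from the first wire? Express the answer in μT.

B ≈ 23.9 μT

Each long wire gives B = μ₀I/(2πd). Distances are d₁ = 0.026 m and d₂ = 0.0092 m.
B₁ = 2.48×10⁻⁵ T, B₂ = 4.87×10⁻⁵ T.
Between parallel currents the two contributions point in opposite directions, so they subtract. B = |B₁ − B₂| = |2.48×10⁻⁵ − 4.87×10⁻⁵| = 2.39×10⁻⁵ T.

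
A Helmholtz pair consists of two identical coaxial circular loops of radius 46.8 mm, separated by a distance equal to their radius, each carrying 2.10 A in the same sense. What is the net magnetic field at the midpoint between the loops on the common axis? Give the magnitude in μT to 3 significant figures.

B ≈ 40.3 μT

Each loop contributes B = μ₀IR²/[2(R²+z²)^(3/2)] on the axis, with z measured from that loop.
Loop 1 (z = 0.0234 m): B₁ = 2.02×10⁻⁵ T. Loop 2 (z = 0.0234 m): B₂ = 2.02×10⁻⁵ T.
The fields add: B = B₁ + B₂ = 4.03×10⁻⁵ T.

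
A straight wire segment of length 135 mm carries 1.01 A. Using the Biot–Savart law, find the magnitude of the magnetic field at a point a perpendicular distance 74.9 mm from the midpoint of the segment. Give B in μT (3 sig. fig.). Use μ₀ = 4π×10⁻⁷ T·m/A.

For a finite straight segment, B = (μ₀I/4πd)(sinθ₁ + sinθ₂), where θ₁, θ₂ are the angles from the perpendicular to each end.
The perpendicular from the point meets the wire at its midpoint, so each end is L/2 = 0.0675 m away along the wire.
sinθ₁ = 0.0675/√(0.0675²+0.0749²) = 0.6695; sinθ₂ = 0.0675/√(0.0675²+0.0749²) = 0.6695.
B = (4π×10⁻⁷ × 1.01) / (4π × 0.0749) × (0.6695 + 0.6695) = 1.81×10⁻⁶ T.

B ≈ 1.81 μT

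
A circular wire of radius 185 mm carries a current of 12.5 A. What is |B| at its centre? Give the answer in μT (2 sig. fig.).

B ≈ 42 μT

At the centre of a circular loop the Biot–Savart law gives B = μ₀I/(2R).
B = (4π×10⁻⁷ × 12.5) / (2 × 0.185) = 4.25×10⁻⁵ T.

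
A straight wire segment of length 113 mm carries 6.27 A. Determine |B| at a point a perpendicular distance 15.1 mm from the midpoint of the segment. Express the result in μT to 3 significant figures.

For a finite straight segment, B = (μ₀I/4πd)(sinθ₁ + sinθ₂), where θ₁, θ₂ are the angles from the perpendicular to each end.
The perpendicular from the point meets the wire at its midpoint, so each end is L/2 = 0.0565 m away along the wire.
sinθ₁ = 0.0565/√(0.0565²+0.0151²) = 0.9661; sinθ₂ = 0.0565/√(0.0565²+0.0151²) = 0.9661.
B = (4π×10⁻⁷ × 6.27) / (4π × 0.0151) × (0.9661 + 0.9661) = 8.02×10⁻⁵ T.

B ≈ 80.2 μT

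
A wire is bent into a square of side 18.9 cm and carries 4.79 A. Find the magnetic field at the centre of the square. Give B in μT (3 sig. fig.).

Each side is a finite straight segment at perpendicular distance d = a/(2 tan(π/4)) = 0.0945 m from the centre, with end-angles ±π/4.
One side contributes B₁ = (μ₀I/4πd)·2 sin(π/4) = 7.17×10⁻⁶ T.
All 4 sides add in the same direction: B = 4 × 7.17×10⁻⁶ = 2.87×10⁻⁵ T.

B ≈ 28.7 μT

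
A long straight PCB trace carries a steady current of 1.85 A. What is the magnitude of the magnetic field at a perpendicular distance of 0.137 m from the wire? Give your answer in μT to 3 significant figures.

For an infinitely long straight wire, B = μ₀I/(2πd).
B = (4π×10⁻⁷ × 1.85) / (2π × 0.137) = 2.70×10⁻⁶ T.

B ≈ 2.70 μT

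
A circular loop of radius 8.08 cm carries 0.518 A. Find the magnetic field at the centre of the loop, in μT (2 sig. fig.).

B ≈ 4.0 μT

At the centre of a circular loop the Biot–Savart law gives B = μ₀I/(2R).
B = (4π×10⁻⁷ × 0.518) / (2 × 0.0808) = 4.03×10⁻⁶ T.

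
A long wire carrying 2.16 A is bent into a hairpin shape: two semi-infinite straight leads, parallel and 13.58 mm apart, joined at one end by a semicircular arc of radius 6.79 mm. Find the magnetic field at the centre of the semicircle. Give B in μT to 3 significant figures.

The semicircular arc contributes B_arc = μ₀I·π/(4πR) = μ₀I/(4R) = 9.99×10⁻⁵ T.
Each semi-infinite lead is at perpendicular distance R = 0.00679 m from the centre, with the perpendicular foot at its near end, so it contributes μ₀I/(4πR); both point the same way, together 6.36×10⁻⁵ T.
Arc and leads all point the same direction: B = 9.99×10⁻⁵ + 6.36×10⁻⁵ = 1.64×10⁻⁴ T.

B ≈ 164 μT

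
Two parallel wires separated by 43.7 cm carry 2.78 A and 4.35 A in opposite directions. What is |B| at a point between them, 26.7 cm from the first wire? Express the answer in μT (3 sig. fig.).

B ≈ 7.20 μT

Each long wire gives B = μ₀I/(2πd). Distances are d₁ = 0.267 m and d₂ = 0.17 m.
B₁ = 2.08×10⁻⁶ T, B₂ = 5.12×10⁻⁶ T.
Between antiparallel currents both contributions point the same way, so they add. B = B₁ + B₂ = 2.08×10⁻⁶ + 5.12×10⁻⁶ = 7.20×10⁻⁶ T.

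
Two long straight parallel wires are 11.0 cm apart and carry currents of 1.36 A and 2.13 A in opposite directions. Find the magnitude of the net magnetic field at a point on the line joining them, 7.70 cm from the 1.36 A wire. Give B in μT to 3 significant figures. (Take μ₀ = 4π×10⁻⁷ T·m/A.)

Each long wire gives B = μ₀I/(2πd). Distances are d₁ = 0.077 m and d₂ = 0.033 m.
B₁ = 3.53×10⁻⁶ T, B₂ = 1.29×10⁻⁵ T.
Between antiparallel currents both contributions point the same way, so they add. B = B₁ + B₂ = 3.53×10⁻⁶ + 1.29×10⁻⁵ = 1.64×10⁻⁵ T.

B ≈ 16.4 μT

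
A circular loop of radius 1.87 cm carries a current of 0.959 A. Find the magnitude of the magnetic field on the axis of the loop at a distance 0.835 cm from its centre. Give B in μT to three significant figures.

B ≈ 24.5 μT

On the axis of a circular loop, B = μ₀IR² / [2(R²+z²)^(3/2)].
R² + z² = (0.0187)² + (0.00835)² = 0.0004194 m², and (R²+z²)^(3/2) = 8.59×10⁻⁶ m³.
B = (4π×10⁻⁷ × 0.959 × 0.0003497) / (2 × 8.59×10⁻⁶) = 2.45×10⁻⁵ T.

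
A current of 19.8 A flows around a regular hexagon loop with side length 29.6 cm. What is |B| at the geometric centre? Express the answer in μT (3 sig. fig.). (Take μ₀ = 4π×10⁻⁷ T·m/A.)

B ≈ 46.3 μT

Each side is a finite straight segment at perpendicular distance d = a/(2 tan(π/6)) = 0.2563 m from the centre, with end-angles ±π/6.
One side contributes B₁ = (μ₀I/4πd)·2 sin(π/6) = 7.72×10⁻⁶ T.
All 6 sides add in the same direction: B = 6 × 7.72×10⁻⁶ = 4.63×10⁻⁵ T.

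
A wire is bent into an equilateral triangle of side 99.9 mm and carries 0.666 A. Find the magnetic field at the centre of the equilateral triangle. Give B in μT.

Each side is a finite straight segment at perpendicular distance d = a/(2 tan(π/3)) = 0.02884 m from the centre, with end-angles ±π/3.
One side contributes B₁ = (μ₀I/4πd)·2 sin(π/3) = 4.00×10⁻⁶ T.
All 3 sides add in the same direction: B = 3 × 4.00×10⁻⁶ = 1.20×10⁻⁵ T.

B ≈ 12.0 μT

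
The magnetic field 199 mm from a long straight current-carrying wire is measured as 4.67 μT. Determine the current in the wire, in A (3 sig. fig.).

For a long straight wire B = μ₀I/(2πd), so I = 2πdB/μ₀.
I = 2π × 0.199 × 4.67×10⁻⁶ / (4π×10⁻⁷) = 4.65 A.

I ≈ 4.65 A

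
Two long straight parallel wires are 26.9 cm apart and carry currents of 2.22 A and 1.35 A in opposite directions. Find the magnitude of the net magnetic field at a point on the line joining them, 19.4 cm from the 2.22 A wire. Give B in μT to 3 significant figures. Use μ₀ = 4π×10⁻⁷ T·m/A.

Each long wire gives B = μ₀I/(2πd). Distances are d₁ = 0.194 m and d₂ = 0.075 m.
B₁ = 2.29×10⁻⁶ T, B₂ = 3.60×10⁻⁶ T.
Between antiparallel currents both contributions point the same way, so they add. B = B₁ + B₂ = 2.29×10⁻⁶ + 3.60×10⁻⁶ = 5.89×10⁻⁶ T.

B ≈ 5.89 μT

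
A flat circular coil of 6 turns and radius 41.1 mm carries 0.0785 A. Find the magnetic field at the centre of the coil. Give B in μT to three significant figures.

For an N-turn flat coil, B = Nμ₀I/(2R) with R = 0.0411 m.
B = 6 × 1.20×10⁻⁶ T = 7.20×10⁻⁶ T.

B ≈ 7.20 μT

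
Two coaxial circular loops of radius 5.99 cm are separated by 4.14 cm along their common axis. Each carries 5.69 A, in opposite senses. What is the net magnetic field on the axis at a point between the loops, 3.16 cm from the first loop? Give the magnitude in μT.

B ≈ 16.1 μT

Each loop contributes B = μ₀IR²/[2(R²+z²)^(3/2)] on the axis, with z measured from that loop.
Loop 1 (z = 0.0316 m): B₁ = 4.13×10⁻⁵ T. Loop 2 (z = 0.0098 m): B₂ = 5.74×10⁻⁵ T.
The fields oppose: B = |B₁ − B₂| = 1.61×10⁻⁵ T.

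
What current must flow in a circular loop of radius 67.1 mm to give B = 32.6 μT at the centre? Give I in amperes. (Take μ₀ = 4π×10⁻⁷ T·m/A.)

I ≈ 3.48 A

At the centre of a circular loop B = μ₀I/(2R), so I = 2RB/μ₀.
With R = 0.0671 m, I = 2 × 0.0671 × 3.26×10⁻⁵ / (4π×10⁻⁷) = 3.48 A.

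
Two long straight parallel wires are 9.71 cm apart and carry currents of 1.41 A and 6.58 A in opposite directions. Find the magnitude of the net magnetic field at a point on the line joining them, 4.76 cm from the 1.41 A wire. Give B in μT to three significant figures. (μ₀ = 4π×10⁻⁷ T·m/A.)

B ≈ 32.5 μT

Each long wire gives B = μ₀I/(2πd). Distances are d₁ = 0.0476 m and d₂ = 0.0495 m.
B₁ = 5.92×10⁻⁶ T, B₂ = 2.66×10⁻⁵ T.
Between antiparallel currents both contributions point the same way, so they add. B = B₁ + B₂ = 5.92×10⁻⁶ + 2.66×10⁻⁵ = 3.25×10⁻⁵ T.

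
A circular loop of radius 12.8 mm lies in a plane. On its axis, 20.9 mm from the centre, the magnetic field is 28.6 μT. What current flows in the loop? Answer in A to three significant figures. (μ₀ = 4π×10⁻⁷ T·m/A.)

I ≈ 4.09 A

On the axis of a loop, B = μ₀IR²/[2(R²+z²)^(3/2)], so I = 2B(R²+z²)^(3/2)/(μ₀R²).
R² + z² = 0.0001638 + 0.0004368 = 0.0006006 m²; raised to 3/2 gives 1.47×10⁻⁵ m³.
I = 2 × 2.86×10⁻⁵ × 1.47×10⁻⁵ / (1.26×10⁻⁶ × 0.0001638) = 4.09 A.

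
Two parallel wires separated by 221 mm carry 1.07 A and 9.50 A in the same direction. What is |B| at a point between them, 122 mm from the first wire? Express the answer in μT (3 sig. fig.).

B ≈ 17.4 μT

Each long wire gives B = μ₀I/(2πd). Distances are d₁ = 0.122 m and d₂ = 0.099 m.
B₁ = 1.75×10⁻⁶ T, B₂ = 1.92×10⁻⁵ T.
Between parallel currents the two contributions point in opposite directions, so they subtract. B = |B₁ − B₂| = |1.75×10⁻⁶ − 1.92×10⁻⁵| = 1.74×10⁻⁵ T.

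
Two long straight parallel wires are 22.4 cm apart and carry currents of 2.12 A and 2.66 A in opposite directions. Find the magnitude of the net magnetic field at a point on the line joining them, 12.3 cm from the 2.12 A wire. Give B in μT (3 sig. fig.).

B ≈ 8.71 μT

Each long wire gives B = μ₀I/(2πd). Distances are d₁ = 0.123 m and d₂ = 0.101 m.
B₁ = 3.45×10⁻⁶ T, B₂ = 5.27×10⁻⁶ T.
Between antiparallel currents both contributions point the same way, so they add. B = B₁ + B₂ = 3.45×10⁻⁶ + 5.27×10⁻⁶ = 8.71×10⁻⁶ T.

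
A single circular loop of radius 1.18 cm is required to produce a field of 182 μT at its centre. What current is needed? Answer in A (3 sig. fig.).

I ≈ 3.42 A

At the centre of a circular loop B = μ₀I/(2R), so I = 2RB/μ₀.
With R = 0.0118 m, I = 2 × 0.0118 × 1.82×10⁻⁴ / (4π×10⁻⁷) = 3.42 A.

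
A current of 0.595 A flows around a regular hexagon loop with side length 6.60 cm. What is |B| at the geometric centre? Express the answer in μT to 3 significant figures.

Each side is a finite straight segment at perpendicular distance d = a/(2 tan(π/6)) = 0.05716 m from the centre, with end-angles ±π/6.
One side contributes B₁ = (μ₀I/4πd)·2 sin(π/6) = 1.04×10⁻⁶ T.
All 6 sides add in the same direction: B = 6 × 1.04×10⁻⁶ = 6.25×10⁻⁶ T.

B ≈ 6.25 μT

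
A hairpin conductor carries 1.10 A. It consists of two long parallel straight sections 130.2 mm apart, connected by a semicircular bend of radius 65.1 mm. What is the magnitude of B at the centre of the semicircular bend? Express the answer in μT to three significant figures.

B ≈ 8.69 μT

The semicircular arc contributes B_arc = μ₀I·π/(4πR) = μ₀I/(4R) = 5.31×10⁻⁶ T.
Each semi-infinite lead is at perpendicular distance R = 0.0651 m from the centre, with the perpendicular foot at its near end, so it contributes μ₀I/(4πR); both point the same way, together 3.38×10⁻⁶ T.
Arc and leads all point the same direction: B = 5.31×10⁻⁶ + 3.38×10⁻⁶ = 8.69×10⁻⁶ T.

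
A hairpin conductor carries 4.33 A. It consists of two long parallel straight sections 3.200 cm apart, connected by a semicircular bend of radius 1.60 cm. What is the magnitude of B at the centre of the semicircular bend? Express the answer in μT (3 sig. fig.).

B ≈ 139 μT

The semicircular arc contributes B_arc = μ₀I·π/(4πR) = μ₀I/(4R) = 8.50×10⁻⁵ T.
Each semi-infinite lead is at perpendicular distance R = 0.016 m from the centre, with the perpendicular foot at its near end, so it contributes μ₀I/(4πR); both point the same way, together 5.41×10⁻⁵ T.
Arc and leads all point the same direction: B = 8.50×10⁻⁵ + 5.41×10⁻⁵ = 1.39×10⁻⁴ T.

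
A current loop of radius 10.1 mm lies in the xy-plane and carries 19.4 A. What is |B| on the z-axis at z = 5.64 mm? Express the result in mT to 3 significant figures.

On the axis of a circular loop, B = μ₀IR² / [2(R²+z²)^(3/2)].
R² + z² = (0.0101)² + (0.00564)² = 0.0001338 m², and (R²+z²)^(3/2) = 1.55×10⁻⁶ m³.
B = (4π×10⁻⁷ × 19.4 × 0.000102) / (2 × 1.55×10⁻⁶) = 8.03×10⁻⁴ T.

B ≈ 0.803 mT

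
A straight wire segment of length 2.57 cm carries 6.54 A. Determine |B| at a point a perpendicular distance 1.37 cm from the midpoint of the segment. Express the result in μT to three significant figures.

For a finite straight segment, B = (μ₀I/4πd)(sinθ₁ + sinθ₂), where θ₁, θ₂ are the angles from the perpendicular to each end.
The perpendicular from the point meets the wire at its midpoint, so each end is L/2 = 0.01285 m away along the wire.
sinθ₁ = 0.01285/√(0.01285²+0.0137²) = 0.6841; sinθ₂ = 0.01285/√(0.01285²+0.0137²) = 0.6841.
B = (4π×10⁻⁷ × 6.54) / (4π × 0.0137) × (0.6841 + 0.6841) = 6.53×10⁻⁵ T.

B ≈ 65.3 μT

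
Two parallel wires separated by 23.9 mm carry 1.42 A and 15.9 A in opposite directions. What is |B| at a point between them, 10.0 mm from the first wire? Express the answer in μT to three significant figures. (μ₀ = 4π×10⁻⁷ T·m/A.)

B ≈ 257 μT

Each long wire gives B = μ₀I/(2πd). Distances are d₁ = 0.01 m and d₂ = 0.0139 m.
B₁ = 2.84×10⁻⁵ T, B₂ = 2.29×10⁻⁴ T.
Between antiparallel currents both contributions point the same way, so they add. B = B₁ + B₂ = 2.84×10⁻⁵ + 2.29×10⁻⁴ = 2.57×10⁻⁴ T.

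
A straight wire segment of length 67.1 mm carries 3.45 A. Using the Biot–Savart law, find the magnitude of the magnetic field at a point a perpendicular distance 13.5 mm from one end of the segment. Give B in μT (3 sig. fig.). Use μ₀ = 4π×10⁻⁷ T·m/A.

For a finite straight segment, B = (μ₀I/4πd)(sinθ₁ + sinθ₂), where θ₁, θ₂ are the angles from the perpendicular to each end.
The perpendicular foot is at one end, so the two end-offsets along the wire are 0 and L = 0.0671 m.
sinθ₁ = 0/√(0²+0.0135²) = 0.0000; sinθ₂ = 0.0671/√(0.0671²+0.0135²) = 0.9804.
B = (4π×10⁻⁷ × 3.45) / (4π × 0.0135) × (0.0000 + 0.9804) = 2.51×10⁻⁵ T.

B ≈ 25.1 μT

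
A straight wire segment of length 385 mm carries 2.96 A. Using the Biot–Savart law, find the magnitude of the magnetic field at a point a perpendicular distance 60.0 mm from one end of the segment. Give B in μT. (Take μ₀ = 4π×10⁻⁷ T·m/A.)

B ≈ 4.87 μT

For a finite straight segment, B = (μ₀I/4πd)(sinθ₁ + sinθ₂), where θ₁, θ₂ are the angles from the perpendicular to each end.
The perpendicular foot is at one end, so the two end-offsets along the wire are 0 and L = 0.385 m.
sinθ₁ = 0/√(0²+0.06²) = 0.0000; sinθ₂ = 0.385/√(0.385²+0.06²) = 0.9881.
B = (4π×10⁻⁷ × 2.96) / (4π × 0.06) × (0.0000 + 0.9881) = 4.87×10⁻⁶ T.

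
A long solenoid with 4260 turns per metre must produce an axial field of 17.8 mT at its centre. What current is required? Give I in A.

I ≈ 3.33 A

Inside a long solenoid B = μ₀nI with n = 4260 m⁻¹, so I = B/(μ₀n).
I = 1.78×10⁻² / (4π×10⁻⁷ × 4260) = 3.33 A.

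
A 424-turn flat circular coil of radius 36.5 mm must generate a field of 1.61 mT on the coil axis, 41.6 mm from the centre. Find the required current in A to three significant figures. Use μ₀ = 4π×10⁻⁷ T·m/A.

For an N-turn coil, B = Nμ₀IR²/[2(R²+z²)^(3/2)] with R = 0.0365 m, z = 0.0416 m, so I = 2B(R²+z²)^(3/2)/(Nμ₀R²) = 2 × 1.61×10⁻³ × 1.70×10⁻⁴ / (424 × 4π×10⁻⁷ × 0.001332) = 0.769 A.

I ≈ 0.769 A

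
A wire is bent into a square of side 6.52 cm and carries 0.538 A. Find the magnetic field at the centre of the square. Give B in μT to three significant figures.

Each side is a finite straight segment at perpendicular distance d = a/(2 tan(π/4)) = 0.0326 m from the centre, with end-angles ±π/4.
One side contributes B₁ = (μ₀I/4πd)·2 sin(π/4) = 2.33×10⁻⁶ T.
All 4 sides add in the same direction: B = 4 × 2.33×10⁻⁶ = 9.34×10⁻⁶ T.

B ≈ 9.34 μT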